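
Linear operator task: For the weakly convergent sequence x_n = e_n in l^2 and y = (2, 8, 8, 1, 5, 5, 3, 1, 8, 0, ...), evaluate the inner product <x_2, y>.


x_2 = e_2 is the standard basis vector with 1 in position 2.
<x_2, y> = y_2 = 8
As n -> infinity, <x_n, y> -> 0, confirming weak convergence of (x_n) to 0.

8


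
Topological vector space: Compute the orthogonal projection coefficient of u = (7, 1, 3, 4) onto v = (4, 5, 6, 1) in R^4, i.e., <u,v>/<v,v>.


Computing <u,v> = 7*4 + 1*5 + 3*6 + 4*1 = 55
Computing <v,v> = 4^2 + 5^2 + 6^2 + 1^2 = 78
Projection coefficient = 55/78 = 0.7051

0.7051


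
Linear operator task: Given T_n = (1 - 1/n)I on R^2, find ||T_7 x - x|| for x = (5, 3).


T_7 x - x = (1 - 1/7)x - x = -x/7
||x|| = sqrt(34) = 5.8310
||T_7 x - x|| = ||x||/7 = 5.8310/7 = 0.8330

0.8330


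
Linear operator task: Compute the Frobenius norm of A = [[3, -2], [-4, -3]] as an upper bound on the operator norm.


||A||_F^2 = sum a_ij^2
= 3^2 + (-2)^2 + (-4)^2 + (-3)^2
= 9 + 4 + 16 + 9 = 38
||A||_F = sqrt(38) = 6.1644

6.1644


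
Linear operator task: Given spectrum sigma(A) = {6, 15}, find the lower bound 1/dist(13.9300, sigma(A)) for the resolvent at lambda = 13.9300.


dist(13.9300, {6, 15}) = min(|13.9300 - 6|, |13.9300 - 15|)
= min(7.9300, 1.0700) = 1.0700
Resolvent bound = 1/1.0700 = 0.9346

0.9346


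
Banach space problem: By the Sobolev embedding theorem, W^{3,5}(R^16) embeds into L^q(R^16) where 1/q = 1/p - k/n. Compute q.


Using the Sobolev embedding formula: 1/q = 1/p - k/n
1/q = 1/5 - 3/16 = 1/80
q = 1/(1/80) = 80

80.0000


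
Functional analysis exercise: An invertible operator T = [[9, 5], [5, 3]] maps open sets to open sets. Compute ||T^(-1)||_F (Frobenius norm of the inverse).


det(T) = 9*3 - 5*5 = 2
T^(-1) = (1/2) * [[3, -5], [-5, 9]] = [[1.5000, -2.5000], [-2.5000, 4.5000]]
||T^(-1)||_F^2 = 1.5000^2 + (-2.5000)^2 + (-2.5000)^2 + 4.5000^2 = 35.0000
||T^(-1)||_F = sqrt(35.0000) = 5.9161

5.9161


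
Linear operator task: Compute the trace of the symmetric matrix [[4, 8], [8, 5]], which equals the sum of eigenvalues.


For a self-adjoint (symmetric) matrix, the eigenvalues are real.
The sum of eigenvalues equals the trace of the matrix.
trace = 4 + 5 = 9

9


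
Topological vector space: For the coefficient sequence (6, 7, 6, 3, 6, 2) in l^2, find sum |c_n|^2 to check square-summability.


sum |c_n|^2 = 6^2 + 7^2 + 6^2 + 3^2 + 6^2 + 2^2
= 36 + 49 + 36 + 9 + 36 + 4
= 170

170


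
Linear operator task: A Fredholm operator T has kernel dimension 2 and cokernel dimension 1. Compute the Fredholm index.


The Fredholm index is defined as ind(T) = dim(ker T) - dim(coker T)
= 2 - 1
= 1

1


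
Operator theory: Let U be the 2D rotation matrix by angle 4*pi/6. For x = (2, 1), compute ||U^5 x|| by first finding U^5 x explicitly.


U is a rotation by theta = 4*pi/6
U^5 = rotation by 5*theta = 20*pi/6 = 8*pi/6 (mod 2*pi)
cos(8*pi/6) = -0.5000, sin(8*pi/6) = -0.8660
U^5 x = (-0.5000 * 2 - -0.8660 * 1, -0.8660 * 2 + -0.5000 * 1)
= (-0.1340, -2.2321)
||U^5 x|| = sqrt((-0.1340)^2 + (-2.2321)^2) = sqrt(5.0000) = 2.2361

2.2361


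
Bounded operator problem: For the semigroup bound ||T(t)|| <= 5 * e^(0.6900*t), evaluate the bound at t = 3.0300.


||T(3.0300)|| <= 5 * exp(0.6900 * 3.0300)
= 5 * exp(2.0907)
= 5 * 8.0906
= 40.4529

40.4529


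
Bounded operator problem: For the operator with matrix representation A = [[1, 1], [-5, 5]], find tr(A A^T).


trace(A * A^T) = sum of squares of all entries
= 1^2 + 1^2 + (-5)^2 + 5^2
= 1 + 1 + 25 + 25
= 52

52


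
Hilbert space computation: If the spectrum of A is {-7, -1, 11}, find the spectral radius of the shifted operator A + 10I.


Spectrum of A + 10I = {3, 9, 21}
Spectral radius = max |lambda| over the shifted spectrum
= max(3, 9, 21) = 21

21


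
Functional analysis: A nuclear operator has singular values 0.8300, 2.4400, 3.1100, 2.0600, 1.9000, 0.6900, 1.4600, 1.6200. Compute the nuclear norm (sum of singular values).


The nuclear norm is the sum of all singular values.
||T||_1 = 0.8300 + 2.4400 + 3.1100 + 2.0600 + 1.9000 + 0.6900 + 1.4600 + 1.6200
= 14.1100

14.1100


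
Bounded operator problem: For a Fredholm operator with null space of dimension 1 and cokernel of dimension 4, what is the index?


The Fredholm index is defined as ind(T) = dim(ker T) - dim(coker T)
= 1 - 4
= -3

-3


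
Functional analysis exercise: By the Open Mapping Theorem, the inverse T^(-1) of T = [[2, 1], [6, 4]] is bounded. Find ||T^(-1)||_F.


det(T) = 2*4 - 1*6 = 2
T^(-1) = (1/2) * [[4, -1], [-6, 2]] = [[2.0000, -0.5000], [-3.0000, 1.0000]]
||T^(-1)||_F^2 = 2.0000^2 + (-0.5000)^2 + (-3.0000)^2 + 1.0000^2 = 14.2500
||T^(-1)||_F = sqrt(14.2500) = 3.7749

3.7749


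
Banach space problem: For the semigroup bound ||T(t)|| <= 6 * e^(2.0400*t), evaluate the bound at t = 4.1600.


||T(4.1600)|| <= 6 * exp(2.0400 * 4.1600)
= 6 * exp(8.4864)
= 6 * 4848.3804
= 29090.2827

29090.2827


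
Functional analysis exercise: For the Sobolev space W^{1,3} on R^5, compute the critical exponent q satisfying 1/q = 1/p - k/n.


Using the Sobolev embedding formula: 1/q = 1/p - k/n
1/q = 1/3 - 1/5 = 2/15
q = 1/(2/15) = 15/2 = 7.5000

7.5000


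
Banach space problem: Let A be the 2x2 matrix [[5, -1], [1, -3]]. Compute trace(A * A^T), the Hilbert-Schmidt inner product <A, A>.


trace(A * A^T) = sum of squares of all entries
= 5^2 + (-1)^2 + 1^2 + (-3)^2
= 25 + 1 + 1 + 9
= 36

36


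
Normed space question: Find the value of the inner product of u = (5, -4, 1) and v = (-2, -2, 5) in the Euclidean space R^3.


Computing the standard inner product <u, v> = sum u_i * v_i
= 5*-2 + -4*-2 + 1*5
= -10 + 8 + 5
= 3

3


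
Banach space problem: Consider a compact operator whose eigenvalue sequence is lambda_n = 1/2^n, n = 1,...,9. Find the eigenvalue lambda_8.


The eigenvalue formula gives lambda_8 = 1/2^8
= 1/256
= 0.0039

0.0039


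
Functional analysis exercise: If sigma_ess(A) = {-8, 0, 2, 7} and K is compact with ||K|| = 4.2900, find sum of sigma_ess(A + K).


By Weyl's theorem, the essential spectrum is invariant under compact perturbations.
sigma_ess(A + K) = sigma_ess(A) = {-8, 0, 2, 7}
Sum = -8 + 0 + 2 + 7 = 1

1


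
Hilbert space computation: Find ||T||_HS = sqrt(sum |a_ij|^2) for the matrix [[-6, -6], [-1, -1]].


The Hilbert-Schmidt norm is sqrt(sum of squares of all entries).
Sum of squares = (-6)^2 + (-6)^2 + (-1)^2 + (-1)^2
= 36 + 36 + 1 + 1 = 74
||T||_HS = sqrt(74) = 8.6023

8.6023


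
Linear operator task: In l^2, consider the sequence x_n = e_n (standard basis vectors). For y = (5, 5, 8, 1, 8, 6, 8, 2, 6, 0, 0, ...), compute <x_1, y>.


x_1 = e_1 is the standard basis vector with 1 in position 1.
<x_1, y> = y_1 = 5
As n -> infinity, <x_n, y> -> 0, confirming weak convergence of (x_n) to 0.

5


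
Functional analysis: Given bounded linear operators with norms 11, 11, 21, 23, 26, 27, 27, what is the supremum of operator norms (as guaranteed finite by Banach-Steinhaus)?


By the Uniform Boundedness Principle, the supremum of norms is finite.
sup_k ||T_k|| = max(11, 11, 21, 23, 26, 27, 27) = 27

27


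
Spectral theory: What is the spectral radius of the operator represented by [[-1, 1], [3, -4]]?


For a 2x2 matrix, eigenvalues satisfy lambda^2 - (trace)*lambda + det = 0
trace = -1 + -4 = -5
det = -1*-4 - 1*3 = 1
discriminant = (-5)^2 - 4*(1) = 21
spectral radius = max |eigenvalue| = 4.7913

4.7913


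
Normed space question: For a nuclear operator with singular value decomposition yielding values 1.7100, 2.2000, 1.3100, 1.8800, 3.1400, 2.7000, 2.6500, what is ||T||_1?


The nuclear norm is the sum of all singular values.
||T||_1 = 1.7100 + 2.2000 + 1.3100 + 1.8800 + 3.1400 + 2.7000 + 2.6500
= 15.5900

15.5900


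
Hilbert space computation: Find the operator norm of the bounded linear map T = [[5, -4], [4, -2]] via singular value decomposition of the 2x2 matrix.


A^T A = [[41, -28], [-28, 20]]
trace(A^T A) = 61, det(A^T A) = 36
discriminant = 61^2 - 4*36 = 3577
Largest eigenvalue of A^T A = (trace + sqrt(disc))/2 = 60.4040
||T|| = sqrt(60.4040) = 7.7720

7.7720


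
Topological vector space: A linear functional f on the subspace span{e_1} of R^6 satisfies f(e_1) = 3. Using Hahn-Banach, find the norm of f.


The norm of f is given by ||f|| = sup_{||x||=1} |f(x)|.
On span{e_1}, ||e_1|| = 1, so ||f|| = |f(e_1)| / ||e_1||
= |3| / 1 = 3.0000

3.0000


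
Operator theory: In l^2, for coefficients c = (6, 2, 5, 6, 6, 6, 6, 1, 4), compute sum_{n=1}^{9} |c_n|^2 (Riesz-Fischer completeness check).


sum |c_n|^2 = 6^2 + 2^2 + 5^2 + 6^2 + 6^2 + 6^2 + 6^2 + 1^2 + 4^2
= 36 + 4 + 25 + 36 + 36 + 36 + 36 + 1 + 16
= 226

226


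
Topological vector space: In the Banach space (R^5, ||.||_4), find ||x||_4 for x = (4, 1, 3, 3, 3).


The l^4 norm = (sum |x_i|^4)^(1/4)
Sum of 4th powers = 256 + 1 + 81 + 81 + 81 = 500
||x||_4 = (500)^(1/4) = 4.7287

4.7287


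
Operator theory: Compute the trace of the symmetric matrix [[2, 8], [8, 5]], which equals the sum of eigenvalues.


For a self-adjoint (symmetric) matrix, the eigenvalues are real.
The sum of eigenvalues equals the trace of the matrix.
trace = 2 + 5 = 7

7


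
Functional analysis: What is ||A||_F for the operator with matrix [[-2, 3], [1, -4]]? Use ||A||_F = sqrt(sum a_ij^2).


||A||_F^2 = sum a_ij^2
= (-2)^2 + 3^2 + 1^2 + (-4)^2
= 4 + 9 + 1 + 16 = 30
||A||_F = sqrt(30) = 5.4772

5.4772


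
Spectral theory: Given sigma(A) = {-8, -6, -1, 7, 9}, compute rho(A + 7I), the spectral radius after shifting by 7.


Spectrum of A + 7I = {-1, 1, 6, 14, 16}
Spectral radius = max |lambda| over the shifted spectrum
= max(1, 1, 6, 14, 16) = 16

16


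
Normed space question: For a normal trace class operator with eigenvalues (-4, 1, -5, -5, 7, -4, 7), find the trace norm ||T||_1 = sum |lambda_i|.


For a normal operator, singular values equal |eigenvalues|.
Trace norm = sum |lambda_i| = 4 + 1 + 5 + 5 + 7 + 4 + 7
= 33

33


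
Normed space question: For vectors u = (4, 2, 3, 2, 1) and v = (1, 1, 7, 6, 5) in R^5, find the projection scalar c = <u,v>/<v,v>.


Computing <u,v> = 4*1 + 2*1 + 3*7 + 2*6 + 1*5 = 44
Computing <v,v> = 1^2 + 1^2 + 7^2 + 6^2 + 5^2 = 112
Projection coefficient = 44/112 = 0.3929

0.3929


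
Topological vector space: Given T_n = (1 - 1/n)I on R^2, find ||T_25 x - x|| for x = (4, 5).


T_25 x - x = (1 - 1/25)x - x = -x/25
||x|| = sqrt(41) = 6.4031
||T_25 x - x|| = ||x||/25 = 6.4031/25 = 0.2561

0.2561


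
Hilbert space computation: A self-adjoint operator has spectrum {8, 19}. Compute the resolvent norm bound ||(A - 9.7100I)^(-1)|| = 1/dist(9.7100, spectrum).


dist(9.7100, {8, 19}) = min(|9.7100 - 8|, |9.7100 - 19|)
= min(1.7100, 9.2900) = 1.7100
Resolvent bound = 1/1.7100 = 0.5848

0.5848


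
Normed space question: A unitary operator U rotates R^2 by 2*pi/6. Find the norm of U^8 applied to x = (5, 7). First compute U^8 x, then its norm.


U is a rotation by theta = 2*pi/6
U^8 = rotation by 8*theta = 16*pi/6 = 4*pi/6 (mod 2*pi)
cos(4*pi/6) = -0.5000, sin(4*pi/6) = 0.8660
U^8 x = (-0.5000 * 5 - 0.8660 * 7, 0.8660 * 5 + -0.5000 * 7)
= (-8.5622, 0.8301)
||U^8 x|| = sqrt((-8.5622)^2 + 0.8301^2) = sqrt(74.0000) = 8.6023

8.6023


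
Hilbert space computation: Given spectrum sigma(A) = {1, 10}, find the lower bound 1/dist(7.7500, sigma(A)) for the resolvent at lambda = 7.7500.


dist(7.7500, {1, 10}) = min(|7.7500 - 1|, |7.7500 - 10|)
= min(6.7500, 2.2500) = 2.2500
Resolvent bound = 1/2.2500 = 0.4444

0.4444


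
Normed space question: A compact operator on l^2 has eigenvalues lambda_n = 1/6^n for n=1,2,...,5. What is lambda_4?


The eigenvalue formula gives lambda_4 = 1/6^4
= 1/1296
= 7.7160e-04

7.7160e-04


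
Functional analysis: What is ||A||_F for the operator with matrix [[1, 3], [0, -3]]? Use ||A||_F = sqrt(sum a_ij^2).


||A||_F^2 = sum a_ij^2
= 1^2 + 3^2 + 0^2 + (-3)^2
= 1 + 9 + 0 + 9 = 19
||A||_F = sqrt(19) = 4.3589

4.3589


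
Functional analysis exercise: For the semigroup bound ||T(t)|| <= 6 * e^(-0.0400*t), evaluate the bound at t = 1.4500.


||T(1.4500)|| <= 6 * exp(-0.0400 * 1.4500)
= 6 * exp(-0.0580)
= 6 * 0.9436
= 5.6619

5.6619


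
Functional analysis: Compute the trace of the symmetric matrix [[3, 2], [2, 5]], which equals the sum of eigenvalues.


For a self-adjoint (symmetric) matrix, the eigenvalues are real.
The sum of eigenvalues equals the trace of the matrix.
trace = 3 + 5 = 8

8


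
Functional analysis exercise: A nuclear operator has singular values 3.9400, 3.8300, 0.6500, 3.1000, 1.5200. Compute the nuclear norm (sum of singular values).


The nuclear norm is the sum of all singular values.
||T||_1 = 3.9400 + 3.8300 + 0.6500 + 3.1000 + 1.5200
= 13.0400

13.0400


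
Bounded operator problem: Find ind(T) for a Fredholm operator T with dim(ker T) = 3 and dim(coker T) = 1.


The Fredholm index is defined as ind(T) = dim(ker T) - dim(coker T)
= 3 - 1
= 2

2


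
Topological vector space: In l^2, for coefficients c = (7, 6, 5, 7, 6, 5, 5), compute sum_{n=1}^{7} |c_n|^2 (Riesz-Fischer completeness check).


sum |c_n|^2 = 7^2 + 6^2 + 5^2 + 7^2 + 6^2 + 5^2 + 5^2
= 49 + 36 + 25 + 49 + 36 + 25 + 25
= 245

245


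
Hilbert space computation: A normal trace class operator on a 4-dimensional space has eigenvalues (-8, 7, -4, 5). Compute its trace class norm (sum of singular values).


For a normal operator, singular values equal |eigenvalues|.
Trace norm = sum |lambda_i| = 8 + 7 + 4 + 5
= 24

24


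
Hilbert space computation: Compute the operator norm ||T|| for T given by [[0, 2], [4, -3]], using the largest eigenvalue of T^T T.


A^T A = [[16, -12], [-12, 13]]
trace(A^T A) = 29, det(A^T A) = 64
discriminant = 29^2 - 4*64 = 585
Largest eigenvalue of A^T A = (trace + sqrt(disc))/2 = 26.5934
||T|| = sqrt(26.5934) = 5.1569

5.1569


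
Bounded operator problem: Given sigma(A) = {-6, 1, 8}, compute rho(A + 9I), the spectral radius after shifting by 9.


Spectrum of A + 9I = {3, 10, 17}
Spectral radius = max |lambda| over the shifted spectrum
= max(3, 10, 17) = 17

17


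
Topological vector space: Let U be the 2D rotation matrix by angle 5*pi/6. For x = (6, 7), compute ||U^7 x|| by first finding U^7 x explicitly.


U is a rotation by theta = 5*pi/6
U^7 = rotation by 7*theta = 35*pi/6 = 11*pi/6 (mod 2*pi)
cos(11*pi/6) = 0.8660, sin(11*pi/6) = -0.5000
U^7 x = (0.8660 * 6 - -0.5000 * 7, -0.5000 * 6 + 0.8660 * 7)
= (8.6962, 3.0622)
||U^7 x|| = sqrt(8.6962^2 + 3.0622^2) = sqrt(85.0000) = 9.2195

9.2195


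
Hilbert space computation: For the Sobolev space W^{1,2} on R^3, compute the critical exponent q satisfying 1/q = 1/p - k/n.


Using the Sobolev embedding formula: 1/q = 1/p - k/n
1/q = 1/2 - 1/3 = 1/6
q = 1/(1/6) = 6

6.0000


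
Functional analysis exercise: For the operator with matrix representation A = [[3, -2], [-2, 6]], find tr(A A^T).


trace(A * A^T) = sum of squares of all entries
= 3^2 + (-2)^2 + (-2)^2 + 6^2
= 9 + 4 + 4 + 36
= 53

53


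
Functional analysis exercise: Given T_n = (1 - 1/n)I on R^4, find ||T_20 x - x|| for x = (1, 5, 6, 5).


T_20 x - x = (1 - 1/20)x - x = -x/20
||x|| = sqrt(87) = 9.3274
||T_20 x - x|| = ||x||/20 = 9.3274/20 = 0.4664

0.4664


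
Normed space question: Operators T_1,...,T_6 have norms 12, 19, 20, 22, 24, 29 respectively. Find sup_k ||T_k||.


By the Uniform Boundedness Principle, the supremum of norms is finite.
sup_k ||T_k|| = max(12, 19, 20, 22, 24, 29) = 29

29


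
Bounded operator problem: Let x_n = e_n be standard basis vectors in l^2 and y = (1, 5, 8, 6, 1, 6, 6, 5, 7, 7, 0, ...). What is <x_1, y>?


x_1 = e_1 is the standard basis vector with 1 in position 1.
<x_1, y> = y_1 = 1
As n -> infinity, <x_n, y> -> 0, confirming weak convergence of (x_n) to 0.

1


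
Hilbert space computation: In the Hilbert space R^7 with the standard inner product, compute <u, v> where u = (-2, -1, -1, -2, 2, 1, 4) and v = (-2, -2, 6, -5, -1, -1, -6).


Computing the standard inner product <u, v> = sum u_i * v_i
= -2*-2 + -1*-2 + -1*6 + -2*-5 + 2*-1 + 1*-1 + 4*-6
= 4 + 2 + -6 + 10 + -2 + -1 + -24
= -17

-17


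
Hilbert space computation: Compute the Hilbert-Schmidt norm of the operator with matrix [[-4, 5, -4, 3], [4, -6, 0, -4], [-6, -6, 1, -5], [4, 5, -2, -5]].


The Hilbert-Schmidt norm is sqrt(sum of squares of all entries).
Sum of squares = (-4)^2 + 5^2 + (-4)^2 + 3^2 + 4^2 + (-6)^2 + 0^2 + (-4)^2 + (-6)^2 + (-6)^2 + 1^2 + (-5)^2 + 4^2 + 5^2 + (-2)^2 + (-5)^2
= 16 + 25 + 16 + 9 + 16 + 36 + 0 + 16 + 36 + 36 + 1 + 25 + 16 + 25 + 4 + 25 = 302
||T||_HS = sqrt(302) = 17.3781

17.3781


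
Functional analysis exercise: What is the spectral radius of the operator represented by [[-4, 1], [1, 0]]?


For a 2x2 matrix, eigenvalues satisfy lambda^2 - (trace)*lambda + det = 0
trace = -4 + 0 = -4
det = -4*0 - 1*1 = -1
discriminant = (-4)^2 - 4*(-1) = 20
spectral radius = max |eigenvalue| = 4.2361

4.2361


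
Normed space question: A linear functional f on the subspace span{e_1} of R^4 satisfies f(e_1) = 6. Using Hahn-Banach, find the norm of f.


The norm of f is given by ||f|| = sup_{||x||=1} |f(x)|.
On span{e_1}, ||e_1|| = 1, so ||f|| = |f(e_1)| / ||e_1||
= |6| / 1 = 6.0000

6.0000


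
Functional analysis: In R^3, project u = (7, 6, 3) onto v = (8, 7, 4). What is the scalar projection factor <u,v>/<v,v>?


Computing <u,v> = 7*8 + 6*7 + 3*4 = 110
Computing <v,v> = 8^2 + 7^2 + 4^2 = 129
Projection coefficient = 110/129 = 0.8527

0.8527


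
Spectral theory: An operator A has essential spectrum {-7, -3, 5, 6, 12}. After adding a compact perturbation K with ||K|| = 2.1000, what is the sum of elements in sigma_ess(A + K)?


By Weyl's theorem, the essential spectrum is invariant under compact perturbations.
sigma_ess(A + K) = sigma_ess(A) = {-7, -3, 5, 6, 12}
Sum = -7 + -3 + 5 + 6 + 12 = 13

13


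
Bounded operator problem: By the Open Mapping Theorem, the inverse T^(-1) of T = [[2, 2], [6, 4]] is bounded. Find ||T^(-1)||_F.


det(T) = 2*4 - 2*6 = -4
T^(-1) = (1/-4) * [[4, -2], [-6, 2]] = [[-1.0000, 0.5000], [1.5000, -0.5000]]
||T^(-1)||_F^2 = (-1.0000)^2 + 0.5000^2 + 1.5000^2 + (-0.5000)^2 = 3.7500
||T^(-1)||_F = sqrt(3.7500) = 1.9365

1.9365


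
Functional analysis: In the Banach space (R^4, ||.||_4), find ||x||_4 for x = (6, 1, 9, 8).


The l^4 norm = (sum |x_i|^4)^(1/4)
Sum of 4th powers = 1296 + 1 + 6561 + 4096 = 11954
||x||_4 = (11954)^(1/4) = 10.4563

10.4563


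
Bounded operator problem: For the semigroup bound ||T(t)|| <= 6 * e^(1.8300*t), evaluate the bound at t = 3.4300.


||T(3.4300)|| <= 6 * exp(1.8300 * 3.4300)
= 6 * exp(6.2769)
= 6 * 532.1365
= 3192.8189

3192.8189


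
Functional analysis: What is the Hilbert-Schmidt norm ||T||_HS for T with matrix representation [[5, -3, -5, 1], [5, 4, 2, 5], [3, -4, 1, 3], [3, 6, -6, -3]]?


The Hilbert-Schmidt norm is sqrt(sum of squares of all entries).
Sum of squares = 5^2 + (-3)^2 + (-5)^2 + 1^2 + 5^2 + 4^2 + 2^2 + 5^2 + 3^2 + (-4)^2 + 1^2 + 3^2 + 3^2 + 6^2 + (-6)^2 + (-3)^2
= 25 + 9 + 25 + 1 + 25 + 16 + 4 + 25 + 9 + 16 + 1 + 9 + 9 + 36 + 36 + 9 = 255
||T||_HS = sqrt(255) = 15.9687

15.9687


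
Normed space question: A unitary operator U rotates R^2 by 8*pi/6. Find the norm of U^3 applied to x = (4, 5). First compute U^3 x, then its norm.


U is a rotation by theta = 8*pi/6
U^3 = rotation by 3*theta = 24*pi/6 = 0*pi/6 (mod 2*pi)
cos(0*pi/6) = 1.0000, sin(0*pi/6) = 0.0000
U^3 x = (1.0000 * 4 - 0.0000 * 5, 0.0000 * 4 + 1.0000 * 5)
= (4.0000, 5.0000)
||U^3 x|| = sqrt(4.0000^2 + 5.0000^2) = sqrt(41.0000) = 6.4031

6.4031


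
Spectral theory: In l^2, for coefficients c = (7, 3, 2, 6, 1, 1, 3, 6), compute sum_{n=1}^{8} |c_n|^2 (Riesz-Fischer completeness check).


sum |c_n|^2 = 7^2 + 3^2 + 2^2 + 6^2 + 1^2 + 1^2 + 3^2 + 6^2
= 49 + 9 + 4 + 36 + 1 + 1 + 9 + 36
= 145

145


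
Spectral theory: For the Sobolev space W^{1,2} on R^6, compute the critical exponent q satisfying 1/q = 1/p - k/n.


Using the Sobolev embedding formula: 1/q = 1/p - k/n
1/q = 1/2 - 1/6 = 1/3
q = 1/(1/3) = 3

3.0000


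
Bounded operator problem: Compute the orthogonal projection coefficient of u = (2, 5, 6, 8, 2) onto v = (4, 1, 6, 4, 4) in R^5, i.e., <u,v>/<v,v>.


Computing <u,v> = 2*4 + 5*1 + 6*6 + 8*4 + 2*4 = 89
Computing <v,v> = 4^2 + 1^2 + 6^2 + 4^2 + 4^2 = 85
Projection coefficient = 89/85 = 1.0471

1.0471


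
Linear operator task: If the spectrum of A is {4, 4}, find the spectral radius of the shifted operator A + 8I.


Spectrum of A + 8I = {12, 12}
Spectral radius = max |lambda| over the shifted spectrum
= max(12, 12) = 12

12


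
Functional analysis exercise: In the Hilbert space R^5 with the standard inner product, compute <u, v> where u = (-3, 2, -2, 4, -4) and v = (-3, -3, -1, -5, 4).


Computing the standard inner product <u, v> = sum u_i * v_i
= -3*-3 + 2*-3 + -2*-1 + 4*-5 + -4*4
= 9 + -6 + 2 + -20 + -16
= -31

-31


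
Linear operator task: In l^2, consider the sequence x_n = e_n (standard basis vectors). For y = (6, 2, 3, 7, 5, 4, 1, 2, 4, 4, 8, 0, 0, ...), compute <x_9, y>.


x_9 = e_9 is the standard basis vector with 1 in position 9.
<x_9, y> = y_9 = 4
As n -> infinity, <x_n, y> -> 0, confirming weak convergence of (x_n) to 0.

4


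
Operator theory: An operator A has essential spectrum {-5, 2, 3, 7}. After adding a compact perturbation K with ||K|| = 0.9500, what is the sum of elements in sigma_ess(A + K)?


By Weyl's theorem, the essential spectrum is invariant under compact perturbations.
sigma_ess(A + K) = sigma_ess(A) = {-5, 2, 3, 7}
Sum = -5 + 2 + 3 + 7 = 7

7


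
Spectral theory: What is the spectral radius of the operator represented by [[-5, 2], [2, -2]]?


For a 2x2 matrix, eigenvalues satisfy lambda^2 - (trace)*lambda + det = 0
trace = -5 + -2 = -7
det = -5*-2 - 2*2 = 6
discriminant = (-7)^2 - 4*(6) = 25
spectral radius = max |eigenvalue| = 6.0000

6.0000


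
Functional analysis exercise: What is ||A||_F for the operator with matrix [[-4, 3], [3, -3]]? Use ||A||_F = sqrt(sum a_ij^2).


||A||_F^2 = sum a_ij^2
= (-4)^2 + 3^2 + 3^2 + (-3)^2
= 16 + 9 + 9 + 9 = 43
||A||_F = sqrt(43) = 6.5574

6.5574


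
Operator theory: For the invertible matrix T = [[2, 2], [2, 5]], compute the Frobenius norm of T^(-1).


det(T) = 2*5 - 2*2 = 6
T^(-1) = (1/6) * [[5, -2], [-2, 2]] = [[0.8333, -0.3333], [-0.3333, 0.3333]]
||T^(-1)||_F^2 = 0.8333^2 + (-0.3333)^2 + (-0.3333)^2 + 0.3333^2 = 1.0278
||T^(-1)||_F = sqrt(1.0278) = 1.0138

1.0138


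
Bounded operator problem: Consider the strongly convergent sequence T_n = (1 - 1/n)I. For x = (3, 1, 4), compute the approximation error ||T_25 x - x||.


T_25 x - x = (1 - 1/25)x - x = -x/25
||x|| = sqrt(26) = 5.0990
||T_25 x - x|| = ||x||/25 = 5.0990/25 = 0.2040

0.2040


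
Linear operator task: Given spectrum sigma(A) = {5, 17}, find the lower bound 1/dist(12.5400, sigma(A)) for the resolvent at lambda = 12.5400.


dist(12.5400, {5, 17}) = min(|12.5400 - 5|, |12.5400 - 17|)
= min(7.5400, 4.4600) = 4.4600
Resolvent bound = 1/4.4600 = 0.2242

0.2242


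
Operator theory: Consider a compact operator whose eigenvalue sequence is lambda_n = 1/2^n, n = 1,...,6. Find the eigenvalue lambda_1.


The eigenvalue formula gives lambda_1 = 1/2^1
= 1/2
= 0.5000

0.5000


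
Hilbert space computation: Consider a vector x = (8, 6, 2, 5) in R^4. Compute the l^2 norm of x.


The l^2 norm = (sum |x_i|^2)^(1/2)
Sum of 2th powers = 64 + 36 + 4 + 25 = 129
||x||_2 = (129)^(1/2) = 11.3578

11.3578


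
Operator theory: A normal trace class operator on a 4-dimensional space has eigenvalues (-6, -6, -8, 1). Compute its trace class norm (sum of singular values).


For a normal operator, singular values equal |eigenvalues|.
Trace norm = sum |lambda_i| = 6 + 6 + 8 + 1
= 21

21


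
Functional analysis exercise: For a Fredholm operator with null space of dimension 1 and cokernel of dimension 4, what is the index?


The Fredholm index is defined as ind(T) = dim(ker T) - dim(coker T)
= 1 - 4
= -3

-3


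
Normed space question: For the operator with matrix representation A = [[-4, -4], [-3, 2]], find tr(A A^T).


trace(A * A^T) = sum of squares of all entries
= (-4)^2 + (-4)^2 + (-3)^2 + 2^2
= 16 + 16 + 9 + 4
= 45

45


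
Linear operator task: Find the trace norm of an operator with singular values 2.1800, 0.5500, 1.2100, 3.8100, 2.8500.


The nuclear norm is the sum of all singular values.
||T||_1 = 2.1800 + 0.5500 + 1.2100 + 3.8100 + 2.8500
= 10.6000

10.6000


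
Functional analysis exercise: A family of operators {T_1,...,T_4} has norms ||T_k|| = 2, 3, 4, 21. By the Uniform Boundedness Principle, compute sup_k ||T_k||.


By the Uniform Boundedness Principle, the supremum of norms is finite.
sup_k ||T_k|| = max(2, 3, 4, 21) = 21

21


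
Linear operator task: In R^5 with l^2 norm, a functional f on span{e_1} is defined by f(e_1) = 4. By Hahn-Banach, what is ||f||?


The norm of f is given by ||f|| = sup_{||x||=1} |f(x)|.
On span{e_1}, ||e_1|| = 1, so ||f|| = |f(e_1)| / ||e_1||
= |4| / 1 = 4.0000

4.0000


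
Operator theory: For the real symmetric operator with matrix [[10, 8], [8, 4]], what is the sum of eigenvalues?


For a self-adjoint (symmetric) matrix, the eigenvalues are real.
The sum of eigenvalues equals the trace of the matrix.
trace = 10 + 4 = 14

14


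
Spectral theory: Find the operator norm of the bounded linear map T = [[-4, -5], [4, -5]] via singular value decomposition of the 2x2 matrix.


A^T A = [[32, 0], [0, 50]]
trace(A^T A) = 82, det(A^T A) = 1600
discriminant = 82^2 - 4*1600 = 324
Largest eigenvalue of A^T A = (trace + sqrt(disc))/2 = 50.0000
||T|| = sqrt(50.0000) = 7.0711

7.0711


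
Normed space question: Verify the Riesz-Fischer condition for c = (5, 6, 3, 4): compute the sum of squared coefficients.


sum |c_n|^2 = 5^2 + 6^2 + 3^2 + 4^2
= 25 + 36 + 9 + 16
= 86

86


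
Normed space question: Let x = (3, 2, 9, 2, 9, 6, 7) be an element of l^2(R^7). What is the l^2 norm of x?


The l^2 norm = (sum |x_i|^2)^(1/2)
Sum of 2th powers = 9 + 4 + 81 + 4 + 81 + 36 + 49 = 264
||x||_2 = (264)^(1/2) = 16.2481

16.2481


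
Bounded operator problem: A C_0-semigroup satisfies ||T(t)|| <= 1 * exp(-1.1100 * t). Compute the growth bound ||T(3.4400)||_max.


||T(3.4400)|| <= 1 * exp(-1.1100 * 3.4400)
= 1 * exp(-3.8184)
= 1 * 0.0220
= 0.0220

0.0220


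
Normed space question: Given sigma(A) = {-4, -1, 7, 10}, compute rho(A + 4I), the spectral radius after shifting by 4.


Spectrum of A + 4I = {0, 3, 11, 14}
Spectral radius = max |lambda| over the shifted spectrum
= max(0, 3, 11, 14) = 14

14


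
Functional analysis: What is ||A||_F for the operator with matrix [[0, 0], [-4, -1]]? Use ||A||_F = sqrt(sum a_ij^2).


||A||_F^2 = sum a_ij^2
= 0^2 + 0^2 + (-4)^2 + (-1)^2
= 0 + 0 + 16 + 1 = 17
||A||_F = sqrt(17) = 4.1231

4.1231


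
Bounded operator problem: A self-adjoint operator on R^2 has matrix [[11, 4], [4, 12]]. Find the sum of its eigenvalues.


For a self-adjoint (symmetric) matrix, the eigenvalues are real.
The sum of eigenvalues equals the trace of the matrix.
trace = 11 + 12 = 23

23


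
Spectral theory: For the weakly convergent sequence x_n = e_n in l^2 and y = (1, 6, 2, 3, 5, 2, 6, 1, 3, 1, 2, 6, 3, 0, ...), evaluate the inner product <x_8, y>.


x_8 = e_8 is the standard basis vector with 1 in position 8.
<x_8, y> = y_8 = 1
As n -> infinity, <x_n, y> -> 0, confirming weak convergence of (x_n) to 0.

1


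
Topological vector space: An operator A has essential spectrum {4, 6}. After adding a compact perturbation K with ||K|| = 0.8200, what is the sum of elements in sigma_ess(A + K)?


By Weyl's theorem, the essential spectrum is invariant under compact perturbations.
sigma_ess(A + K) = sigma_ess(A) = {4, 6}
Sum = 4 + 6 = 10

10


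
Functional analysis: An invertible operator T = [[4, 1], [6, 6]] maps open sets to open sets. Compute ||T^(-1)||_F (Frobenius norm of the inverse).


det(T) = 4*6 - 1*6 = 18
T^(-1) = (1/18) * [[6, -1], [-6, 4]] = [[0.3333, -0.0556], [-0.3333, 0.2222]]
||T^(-1)||_F^2 = 0.3333^2 + (-0.0556)^2 + (-0.3333)^2 + 0.2222^2 = 0.2747
||T^(-1)||_F = sqrt(0.2747) = 0.5241

0.5241


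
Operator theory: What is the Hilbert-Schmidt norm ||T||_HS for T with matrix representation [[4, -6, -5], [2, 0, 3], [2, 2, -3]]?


The Hilbert-Schmidt norm is sqrt(sum of squares of all entries).
Sum of squares = 4^2 + (-6)^2 + (-5)^2 + 2^2 + 0^2 + 3^2 + 2^2 + 2^2 + (-3)^2
= 16 + 36 + 25 + 4 + 0 + 9 + 4 + 4 + 9 = 107
||T||_HS = sqrt(107) = 10.3441

10.3441


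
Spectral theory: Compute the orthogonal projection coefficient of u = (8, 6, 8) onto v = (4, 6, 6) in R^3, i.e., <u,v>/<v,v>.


Computing <u,v> = 8*4 + 6*6 + 8*6 = 116
Computing <v,v> = 4^2 + 6^2 + 6^2 = 88
Projection coefficient = 116/88 = 1.3182

1.3182


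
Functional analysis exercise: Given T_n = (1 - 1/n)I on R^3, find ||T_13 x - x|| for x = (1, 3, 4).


T_13 x - x = (1 - 1/13)x - x = -x/13
||x|| = sqrt(26) = 5.0990
||T_13 x - x|| = ||x||/13 = 5.0990/13 = 0.3922

0.3922


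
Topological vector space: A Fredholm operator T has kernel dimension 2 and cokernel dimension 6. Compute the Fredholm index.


The Fredholm index is defined as ind(T) = dim(ker T) - dim(coker T)
= 2 - 6
= -4

-4


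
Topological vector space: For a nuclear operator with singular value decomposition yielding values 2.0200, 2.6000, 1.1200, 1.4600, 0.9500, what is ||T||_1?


The nuclear norm is the sum of all singular values.
||T||_1 = 2.0200 + 2.6000 + 1.1200 + 1.4600 + 0.9500
= 8.1500

8.1500


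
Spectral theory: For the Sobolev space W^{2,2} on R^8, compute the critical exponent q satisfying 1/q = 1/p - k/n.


Using the Sobolev embedding formula: 1/q = 1/p - k/n
1/q = 1/2 - 2/8 = 1/4
q = 1/(1/4) = 4

4.0000


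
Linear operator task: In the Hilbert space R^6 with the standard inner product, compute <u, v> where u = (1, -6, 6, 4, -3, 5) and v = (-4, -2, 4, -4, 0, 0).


Computing the standard inner product <u, v> = sum u_i * v_i
= 1*-4 + -6*-2 + 6*4 + 4*-4 + -3*0 + 5*0
= -4 + 12 + 24 + -16 + 0 + 0
= 16

16


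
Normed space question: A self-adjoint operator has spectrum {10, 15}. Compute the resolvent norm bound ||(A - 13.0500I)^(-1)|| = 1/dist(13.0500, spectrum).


dist(13.0500, {10, 15}) = min(|13.0500 - 10|, |13.0500 - 15|)
= min(3.0500, 1.9500) = 1.9500
Resolvent bound = 1/1.9500 = 0.5128

0.5128


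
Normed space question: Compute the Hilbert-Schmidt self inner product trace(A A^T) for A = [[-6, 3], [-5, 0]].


trace(A * A^T) = sum of squares of all entries
= (-6)^2 + 3^2 + (-5)^2 + 0^2
= 36 + 9 + 25 + 0
= 70

70


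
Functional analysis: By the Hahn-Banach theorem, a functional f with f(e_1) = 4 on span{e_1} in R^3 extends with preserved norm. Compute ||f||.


The norm of f is given by ||f|| = sup_{||x||=1} |f(x)|.
On span{e_1}, ||e_1|| = 1, so ||f|| = |f(e_1)| / ||e_1||
= |4| / 1 = 4.0000

4.0000


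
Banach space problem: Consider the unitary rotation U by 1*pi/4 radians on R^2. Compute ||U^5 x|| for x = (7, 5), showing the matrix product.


U is a rotation by theta = 1*pi/4
U^5 = rotation by 5*theta = 5*pi/4
cos(5*pi/4) = -0.7071, sin(5*pi/4) = -0.7071
U^5 x = (-0.7071 * 7 - -0.7071 * 5, -0.7071 * 7 + -0.7071 * 5)
= (-1.4142, -8.4853)
||U^5 x|| = sqrt((-1.4142)^2 + (-8.4853)^2) = sqrt(74.0000) = 8.6023

8.6023


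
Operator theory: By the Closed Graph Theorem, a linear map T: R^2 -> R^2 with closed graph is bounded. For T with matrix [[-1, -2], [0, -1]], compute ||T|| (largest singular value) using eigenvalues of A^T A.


A^T A = [[1, 2], [2, 5]]
trace(A^T A) = 6, det(A^T A) = 1
discriminant = 6^2 - 4*1 = 32
Largest eigenvalue of A^T A = (trace + sqrt(disc))/2 = 5.8284
||T|| = sqrt(5.8284) = 2.4142

2.4142


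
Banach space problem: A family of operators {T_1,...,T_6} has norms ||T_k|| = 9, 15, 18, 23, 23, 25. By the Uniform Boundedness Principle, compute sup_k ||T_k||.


By the Uniform Boundedness Principle, the supremum of norms is finite.
sup_k ||T_k|| = max(9, 15, 18, 23, 23, 25) = 25

25


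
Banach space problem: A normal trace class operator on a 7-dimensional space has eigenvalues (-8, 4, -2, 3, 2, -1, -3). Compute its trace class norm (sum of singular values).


For a normal operator, singular values equal |eigenvalues|.
Trace norm = sum |lambda_i| = 8 + 4 + 2 + 3 + 2 + 1 + 3
= 23

23


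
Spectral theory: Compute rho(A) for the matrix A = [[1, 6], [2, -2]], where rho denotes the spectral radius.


For a 2x2 matrix, eigenvalues satisfy lambda^2 - (trace)*lambda + det = 0
trace = 1 + -2 = -1
det = 1*-2 - 6*2 = -14
discriminant = (-1)^2 - 4*(-14) = 57
spectral radius = max |eigenvalue| = 4.2749

4.2749


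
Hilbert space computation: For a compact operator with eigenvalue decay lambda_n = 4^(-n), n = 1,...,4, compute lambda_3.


The eigenvalue formula gives lambda_3 = 1/4^3
= 1/64
= 0.0156

0.0156


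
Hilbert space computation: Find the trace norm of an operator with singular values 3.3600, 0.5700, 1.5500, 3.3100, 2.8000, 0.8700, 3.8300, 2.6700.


The nuclear norm is the sum of all singular values.
||T||_1 = 3.3600 + 0.5700 + 1.5500 + 3.3100 + 2.8000 + 0.8700 + 3.8300 + 2.6700
= 18.9600

18.9600


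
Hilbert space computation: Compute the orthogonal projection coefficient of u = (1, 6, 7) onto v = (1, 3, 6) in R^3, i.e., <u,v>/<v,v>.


Computing <u,v> = 1*1 + 6*3 + 7*6 = 61
Computing <v,v> = 1^2 + 3^2 + 6^2 = 46
Projection coefficient = 61/46 = 1.3261

1.3261


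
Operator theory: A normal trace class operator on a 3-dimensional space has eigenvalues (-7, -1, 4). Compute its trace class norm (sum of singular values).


For a normal operator, singular values equal |eigenvalues|.
Trace norm = sum |lambda_i| = 7 + 1 + 4
= 12

12


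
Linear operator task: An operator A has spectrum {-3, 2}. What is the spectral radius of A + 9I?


Spectrum of A + 9I = {6, 11}
Spectral radius = max |lambda| over the shifted spectrum
= max(6, 11) = 11

11


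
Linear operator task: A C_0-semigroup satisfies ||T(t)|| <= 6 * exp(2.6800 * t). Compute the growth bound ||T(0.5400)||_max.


||T(0.5400)|| <= 6 * exp(2.6800 * 0.5400)
= 6 * exp(1.4472)
= 6 * 4.2512
= 25.5072

25.5072


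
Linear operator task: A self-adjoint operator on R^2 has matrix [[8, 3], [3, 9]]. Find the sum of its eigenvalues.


For a self-adjoint (symmetric) matrix, the eigenvalues are real.
The sum of eigenvalues equals the trace of the matrix.
trace = 8 + 9 = 17

17


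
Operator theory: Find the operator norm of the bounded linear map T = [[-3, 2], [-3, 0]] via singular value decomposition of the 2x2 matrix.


A^T A = [[18, -6], [-6, 4]]
trace(A^T A) = 22, det(A^T A) = 36
discriminant = 22^2 - 4*36 = 340
Largest eigenvalue of A^T A = (trace + sqrt(disc))/2 = 20.2195
||T|| = sqrt(20.2195) = 4.4966

4.4966


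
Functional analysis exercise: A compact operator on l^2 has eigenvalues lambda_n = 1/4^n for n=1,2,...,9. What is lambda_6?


The eigenvalue formula gives lambda_6 = 1/4^6
= 1/4096
= 2.4414e-04

2.4414e-04


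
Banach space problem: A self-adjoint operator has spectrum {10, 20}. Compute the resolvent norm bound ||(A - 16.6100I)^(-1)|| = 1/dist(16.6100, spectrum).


dist(16.6100, {10, 20}) = min(|16.6100 - 10|, |16.6100 - 20|)
= min(6.6100, 3.3900) = 3.3900
Resolvent bound = 1/3.3900 = 0.2950

0.2950


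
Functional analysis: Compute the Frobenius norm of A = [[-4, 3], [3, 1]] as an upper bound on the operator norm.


||A||_F^2 = sum a_ij^2
= (-4)^2 + 3^2 + 3^2 + 1^2
= 16 + 9 + 9 + 1 = 35
||A||_F = sqrt(35) = 5.9161

5.9161


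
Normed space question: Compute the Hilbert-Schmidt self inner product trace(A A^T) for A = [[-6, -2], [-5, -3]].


trace(A * A^T) = sum of squares of all entries
= (-6)^2 + (-2)^2 + (-5)^2 + (-3)^2
= 36 + 4 + 25 + 9
= 74

74


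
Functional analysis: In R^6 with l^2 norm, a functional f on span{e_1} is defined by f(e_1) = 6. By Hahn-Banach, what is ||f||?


The norm of f is given by ||f|| = sup_{||x||=1} |f(x)|.
On span{e_1}, ||e_1|| = 1, so ||f|| = |f(e_1)| / ||e_1||
= |6| / 1 = 6.0000

6.0000


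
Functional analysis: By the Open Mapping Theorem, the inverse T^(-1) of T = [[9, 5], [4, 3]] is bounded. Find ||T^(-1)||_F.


det(T) = 9*3 - 5*4 = 7
T^(-1) = (1/7) * [[3, -5], [-4, 9]] = [[0.4286, -0.7143], [-0.5714, 1.2857]]
||T^(-1)||_F^2 = 0.4286^2 + (-0.7143)^2 + (-0.5714)^2 + 1.2857^2 = 2.6735
||T^(-1)||_F = sqrt(2.6735) = 1.6351

1.6351


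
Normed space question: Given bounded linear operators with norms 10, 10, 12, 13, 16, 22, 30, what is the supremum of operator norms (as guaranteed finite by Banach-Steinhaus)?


By the Uniform Boundedness Principle, the supremum of norms is finite.
sup_k ||T_k|| = max(10, 10, 12, 13, 16, 22, 30) = 30

30


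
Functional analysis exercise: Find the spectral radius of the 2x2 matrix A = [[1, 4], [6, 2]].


For a 2x2 matrix, eigenvalues satisfy lambda^2 - (trace)*lambda + det = 0
trace = 1 + 2 = 3
det = 1*2 - 4*6 = -22
discriminant = 3^2 - 4*(-22) = 97
spectral radius = max |eigenvalue| = 6.4244

6.4244


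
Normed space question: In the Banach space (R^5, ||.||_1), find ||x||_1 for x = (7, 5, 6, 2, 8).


The l^1 norm equals the sum of absolute values of all components.
||x||_1 = 7 + 5 + 6 + 2 + 8
= 28

28.0000


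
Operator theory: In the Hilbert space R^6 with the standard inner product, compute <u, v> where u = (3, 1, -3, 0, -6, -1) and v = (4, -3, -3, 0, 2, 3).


Computing the standard inner product <u, v> = sum u_i * v_i
= 3*4 + 1*-3 + -3*-3 + 0*0 + -6*2 + -1*3
= 12 + -3 + 9 + 0 + -12 + -3
= 3

3


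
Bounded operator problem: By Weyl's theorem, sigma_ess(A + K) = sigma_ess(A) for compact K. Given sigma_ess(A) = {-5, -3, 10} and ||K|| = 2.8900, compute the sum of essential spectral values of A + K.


By Weyl's theorem, the essential spectrum is invariant under compact perturbations.
sigma_ess(A + K) = sigma_ess(A) = {-5, -3, 10}
Sum = -5 + -3 + 10 = 2

2


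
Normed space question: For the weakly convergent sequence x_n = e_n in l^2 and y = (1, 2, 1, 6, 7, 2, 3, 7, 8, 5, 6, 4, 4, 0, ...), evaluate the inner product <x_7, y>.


x_7 = e_7 is the standard basis vector with 1 in position 7.
<x_7, y> = y_7 = 3
As n -> infinity, <x_n, y> -> 0, confirming weak convergence of (x_n) to 0.

3


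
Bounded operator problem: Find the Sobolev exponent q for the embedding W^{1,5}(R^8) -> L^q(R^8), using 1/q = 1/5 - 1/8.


Using the Sobolev embedding formula: 1/q = 1/p - k/n
1/q = 1/5 - 1/8 = 3/40
q = 1/(3/40) = 40/3 = 13.3333

13.3333


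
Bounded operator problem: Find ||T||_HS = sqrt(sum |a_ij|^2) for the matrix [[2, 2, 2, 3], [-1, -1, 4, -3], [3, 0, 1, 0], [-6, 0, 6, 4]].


The Hilbert-Schmidt norm is sqrt(sum of squares of all entries).
Sum of squares = 2^2 + 2^2 + 2^2 + 3^2 + (-1)^2 + (-1)^2 + 4^2 + (-3)^2 + 3^2 + 0^2 + 1^2 + 0^2 + (-6)^2 + 0^2 + 6^2 + 4^2
= 4 + 4 + 4 + 9 + 1 + 1 + 16 + 9 + 9 + 0 + 1 + 0 + 36 + 0 + 36 + 16 = 146
||T||_HS = sqrt(146) = 12.0830

12.0830


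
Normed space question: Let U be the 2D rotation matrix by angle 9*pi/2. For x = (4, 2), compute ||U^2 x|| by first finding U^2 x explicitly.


U is a rotation by theta = 9*pi/2
U^2 = rotation by 2*theta = 18*pi/2 = 2*pi/2 (mod 2*pi)
cos(2*pi/2) = -1.0000, sin(2*pi/2) = 0.0000
U^2 x = (-1.0000 * 4 - 0.0000 * 2, 0.0000 * 4 + -1.0000 * 2)
= (-4.0000, -2.0000)
||U^2 x|| = sqrt((-4.0000)^2 + (-2.0000)^2) = sqrt(20.0000) = 4.4721

4.4721


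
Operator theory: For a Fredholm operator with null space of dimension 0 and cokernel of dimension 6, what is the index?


The Fredholm index is defined as ind(T) = dim(ker T) - dim(coker T)
= 0 - 6
= -6

-6


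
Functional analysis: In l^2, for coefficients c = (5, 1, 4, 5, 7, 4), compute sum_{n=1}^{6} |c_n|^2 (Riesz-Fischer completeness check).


sum |c_n|^2 = 5^2 + 1^2 + 4^2 + 5^2 + 7^2 + 4^2
= 25 + 1 + 16 + 25 + 49 + 16
= 132

132
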